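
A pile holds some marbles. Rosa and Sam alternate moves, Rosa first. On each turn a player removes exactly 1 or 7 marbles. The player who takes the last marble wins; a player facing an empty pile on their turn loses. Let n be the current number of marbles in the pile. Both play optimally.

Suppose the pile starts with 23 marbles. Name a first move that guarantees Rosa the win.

Remove 1, leaving 22.

Use the standard recursion: the mover loses at a terminal position; elsewhere, the mover wins exactly when some move hands the opponent an L position.
n=0: no move → L
n=1: W (go to 0, an L position)
n=2: L (sole option 1(W) is W)
n=3: W (go to 2, an L position)
n=4: L (sole option 3(W) is W)
n=5: W (go to 4, an L position)
n=6: L (sole option 5(W) is W)
n=7: W (go to 6, an L position)
n=8: L (options 7(W), 1(W) are all W)
n=9: W (go to 8, an L position)
n=10: L (options 9(W), 3(W) are all W)
n=11: W (go to 10, an L position)
n=12: L (options 11(W), 5(W) are all W)
n=13: W (go to 12, an L position)
n=14: L (options 13(W), 7(W) are all W)
n=15: W (go to 14, an L position)
n=16: L (options 15(W), 9(W) are all W)
n=17: W (go to 16, an L position)
n=18: L (options 17(W), 11(W) are all W)
n=19: W (go to 18, an L position)
n=20: L (options 19(W), 13(W) are all W)
n=21: W (go to 20, an L position)
n=22: L (options 21(W), 15(W) are all W)
n=23: W (go to 22, an L position)
From 23, the L positions reachable in one move are: 22, 16. Any move reaching one of these is winning.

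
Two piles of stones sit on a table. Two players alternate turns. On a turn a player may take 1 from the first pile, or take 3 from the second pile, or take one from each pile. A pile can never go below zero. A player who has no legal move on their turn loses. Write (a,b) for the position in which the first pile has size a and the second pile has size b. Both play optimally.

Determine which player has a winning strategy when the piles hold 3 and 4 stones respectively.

The second player wins.

Label each position W (a win for the player to move) or L (a loss). A position with no legal move is L; any other position is W exactly when some move reaches an L, and L when every move reaches a W.
No move ever increases a pile, so every position that can arise here has a ≤ 3 and b ≤ 4; it is enough to label the cells with 0 ≤ a ≤ 3 and 0 ≤ b ≤ 4.
Every move lowers a or b (never raises either), so fill the grid row by row in increasing a, and left to right within a row: each cell's successors are then already labelled.
      b=0  b=1  b=2  b=3  b=4
a=0:    L    L    L    W    W
a=1:    W    W    W    W    L
a=2:    L    L    L    W    W
a=3:    W    W    W    W    L
Cells with no legal move (terminal, hence L): (0,0), (0,1), (0,2).
The remaining L cells, each justified by listing all of its moves:
(1,4): →(0,4)(W), (1,1)(W), (0,3)(W) — all W, so L
(2,0): →(1,0)(W) only, which is W, so L
(2,1): →(1,1)(W), (1,0)(W) — all W, so L
(2,2): →(1,2)(W), (1,1)(W) — all W, so L
(3,4): →(2,4)(W), (3,1)(W), (2,3)(W) — all W, so L
Every other cell has at least one move into one of the L cells above, so it is W.
The starting position (3,4) is L: whatever the player to move does, the opponent receives a W position.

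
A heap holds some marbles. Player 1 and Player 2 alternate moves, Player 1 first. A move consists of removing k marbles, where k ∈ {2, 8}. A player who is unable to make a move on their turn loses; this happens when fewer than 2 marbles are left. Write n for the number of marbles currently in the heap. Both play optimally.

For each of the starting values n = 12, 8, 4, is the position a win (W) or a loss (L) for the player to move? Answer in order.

12: W, 8: W, 4: L

Positions with no move are L. A position that does have a move is losing for the player to move precisely when every available move leads to a winning position for the opponent. Fill in the labels:
n=0: no move → L
n=1: no move → L
n=2: →0(L), so W
n=3: →1(L), so W
n=4: →2(W) only, which is W, so L
n=5: →3(W) only, which is W, so L
n=6: →4(L), so W
n=7: →5(L), so W
n=8: →0(L), so W
n=9: →1(L), so W
n=10: →8(W), 2(W) — all W, so L
n=11: →9(W), 3(W) — all W, so L
n=12: →10(L), so W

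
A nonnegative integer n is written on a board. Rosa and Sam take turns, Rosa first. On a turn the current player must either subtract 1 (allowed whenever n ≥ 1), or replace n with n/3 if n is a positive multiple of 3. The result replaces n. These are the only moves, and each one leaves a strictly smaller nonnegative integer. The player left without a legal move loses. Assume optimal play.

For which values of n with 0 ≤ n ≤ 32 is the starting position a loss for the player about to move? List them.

0, 2, 4, 7, 9, 11, 13, 15, 17, 19, 22, 24, 26, 28, 30, 32

Build the W/L table. Terminal = L. A non-terminal position is W if it has a move to some L; otherwise it is L.
n=0: no move → L
n=1: W (go to 0, an L position)
n=2: L (sole option 1(W) is W)
n=3: W (go to 2, an L position)
n=4: L (sole option 3(W) is W)
n=5: W (go to 4, an L position)
n=6: W (go to 2, an L position)
n=7: L (sole option 6(W) is W)
n=8: W (go to 7, an L position)
n=9: L (options 3(W), 8(W) are all W)
n=10: W (go to 9, an L position)
n=11: L (sole option 10(W) is W)
n=12: W (go to 4, an L position)
n=13: L (sole option 12(W) is W)
n=14: W (go to 13, an L position)
n=15: L (options 5(W), 14(W) are all W)
n=16: W (go to 15, an L position)
n=17: L (sole option 16(W) is W)
n=18: W (go to 17, an L position)
n=19: L (sole option 18(W) is W)
n=20: W (go to 19, an L position)
n=21: W (go to 7, an L position)
n=22: L (sole option 21(W) is W)
n=23: W (go to 22, an L position)
n=24: L (options 8(W), 23(W) are all W)
n=25: W (go to 24, an L position)
n=26: L (sole option 25(W) is W)
n=27: W (go to 9, an L position)
n=28: L (sole option 27(W) is W)
n=29: W (go to 28, an L position)
n=30: L (options 10(W), 29(W) are all W)
n=31: W (go to 30, an L position)
n=32: L (sole option 31(W) is W)
The losing starting values of n are exactly the entries labelled L in this table (16 of them).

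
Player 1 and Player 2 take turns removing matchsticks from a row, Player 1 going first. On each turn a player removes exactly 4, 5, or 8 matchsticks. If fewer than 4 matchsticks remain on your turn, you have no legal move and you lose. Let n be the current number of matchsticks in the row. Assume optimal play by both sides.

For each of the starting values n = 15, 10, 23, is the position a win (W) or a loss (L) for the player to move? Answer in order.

15: L, 10: W, 23: W

Use the standard recursion: the mover loses at a terminal position; elsewhere, the mover wins exactly when some move hands the opponent an L position.
n=0: no move → L
n=1: no move → L
n=2: no move → L
n=3: no move → L
n=4: →0(L), so W
n=5: →1(L), so W
n=6: →2(L), so W
n=7: →3(L), so W
n=8: →3(L), so W
n=9: →1(L), so W
n=10: →2(L), so W
n=11: →3(L), so W
n=12: →8(W), 7(W), 4(W) — all W, so L
n=13: →9(W), 8(W), 5(W) — all W, so L
n=14: →10(W), 9(W), 6(W) — all W, so L
n=15: →11(W), 10(W), 7(W) — all W, so L
n=16: →12(L), so W
n=17: →13(L), so W
n=18: →14(L), so W
n=19: →15(L), so W
n=20: →15(L), so W
n=21: →13(L), so W
n=22: →14(L), so W
n=23: →15(L), so W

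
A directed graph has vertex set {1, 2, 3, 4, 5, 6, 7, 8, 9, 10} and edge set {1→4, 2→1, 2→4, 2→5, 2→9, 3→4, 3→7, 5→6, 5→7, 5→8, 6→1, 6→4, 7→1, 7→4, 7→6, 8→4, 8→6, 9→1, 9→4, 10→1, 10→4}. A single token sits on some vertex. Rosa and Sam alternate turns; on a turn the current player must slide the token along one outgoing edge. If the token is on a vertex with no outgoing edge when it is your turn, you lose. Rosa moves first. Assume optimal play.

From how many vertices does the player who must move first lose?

Classify positions by backward induction: terminal positions (no move available) are L. From any other position, the mover wins iff some move reaches an L.
Every edge goes from a vertex to one that appears earlier in the order 4, 1, 9, 6, 7, 10, 8, 3, 5, 2, so processing vertices in that order labels each vertex after all of its successors.
4: no outgoing edge → L
1: W (go to 4, an L position)
9: W (go to 4, an L position)
6: W (go to 4, an L position)
7: W (go to 4, an L position)
10: W (go to 4, an L position)
8: W (go to 4, an L position)
3: W (go to 4, an L position)
5: L (options 8(W), 7(W), 6(W) are all W)
2: W (go to 5, an L position)
The L vertices are 4, 5; that is 2 in all.

2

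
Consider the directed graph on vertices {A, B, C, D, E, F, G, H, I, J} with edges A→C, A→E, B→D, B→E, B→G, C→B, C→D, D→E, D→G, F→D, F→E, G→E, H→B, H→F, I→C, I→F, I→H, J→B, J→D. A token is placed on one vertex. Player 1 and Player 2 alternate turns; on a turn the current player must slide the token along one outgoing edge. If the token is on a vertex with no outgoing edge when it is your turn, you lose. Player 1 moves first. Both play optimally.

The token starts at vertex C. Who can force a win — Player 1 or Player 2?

Player 2 wins.

Classify positions by backward induction: terminal positions (no move available) are L. From any other position, the mover wins iff some move reaches an L.
Every edge goes from a vertex to one that appears earlier in the order E, G, D, B, C, F, A, J, H, I, so processing vertices in that order labels each vertex after all of its successors.
E: no outgoing edge → L
G: reaches L-position E → W
D: reaches L-position E → W
B: reaches L-position E → W
C: only reaches B(W), D(W), all W → L
F: reaches L-position E → W
A: reaches L-position C → W
J: only reaches B(W), D(W), all W → L
H: only reaches F(W), B(W), all W → L
I: reaches L-position H → W
Every move from C reaches a W position, so the mover loses.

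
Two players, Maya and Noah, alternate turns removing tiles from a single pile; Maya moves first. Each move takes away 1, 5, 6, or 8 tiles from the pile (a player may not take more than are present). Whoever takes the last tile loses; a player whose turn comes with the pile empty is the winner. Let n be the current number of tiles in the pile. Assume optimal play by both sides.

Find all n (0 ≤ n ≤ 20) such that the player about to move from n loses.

Compute win/loss labels from the base case upward. A position with no move is W. Any other position is W if it can reach an L in one move, else L.
n=0: no move; the opponent has just taken the last tile and therefore loses → W
n=1: only reaches 0(W), which is W → L
n=2: reaches L-position 1 → W
n=3: only reaches 2(W), which is W → L
n=4: reaches L-position 3 → W
n=5: only reaches 4(W), 0(W), all W → L
n=6: reaches L-position 5 → W
n=7: reaches L-position 1 → W
n=8: reaches L-position 3 → W
n=9: reaches L-position 3 → W
n=10: reaches L-position 5 → W
n=11: reaches L-position 5 → W
n=12: only reaches 11(W), 7(W), 6(W), 4(W), all W → L
n=13: reaches L-position 12 → W
n=14: only reaches 13(W), 9(W), 8(W), 6(W), all W → L
n=15: reaches L-position 14 → W
n=16: only reaches 15(W), 11(W), 10(W), 8(W), all W → L
n=17: reaches L-position 16 → W
n=18: reaches L-position 12 → W
n=19: reaches L-position 14 → W
n=20: reaches L-position 14 → W
Reading off the rows marked L gives the requested list; there are 6 such values of n.

1, 3, 5, 12, 14, 16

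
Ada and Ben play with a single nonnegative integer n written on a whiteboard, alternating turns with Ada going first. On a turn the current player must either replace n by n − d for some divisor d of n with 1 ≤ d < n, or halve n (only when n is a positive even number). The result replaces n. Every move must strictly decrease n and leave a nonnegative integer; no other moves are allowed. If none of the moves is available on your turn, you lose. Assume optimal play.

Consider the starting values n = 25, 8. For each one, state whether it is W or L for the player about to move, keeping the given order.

25: L, 8: W

Build the W/L table. Terminal = L. A non-terminal position is W if it has a move to some L; otherwise it is L.
n=0: no move → L
n=1: no move → L
n=2: reaches L-position 1 → W
n=3: only reaches 2(W), which is W → L
n=4: reaches L-position 3 → W
n=5: only reaches 4(W), which is W → L
n=6: reaches L-position 3 → W
n=7: only reaches 6(W), which is W → L
n=8: reaches L-position 7 → W
n=9: only reaches 6(W), 8(W), all W → L
n=10: reaches L-position 5 → W
n=11: only reaches 10(W), which is W → L
n=12: reaches L-position 9 → W
n=13: only reaches 12(W), which is W → L
n=14: reaches L-position 7 → W
n=15: only reaches 10(W), 12(W), 14(W), all W → L
n=16: reaches L-position 15 → W
n=17: only reaches 16(W), which is W → L
n=18: reaches L-position 9 → W
n=19: only reaches 18(W), which is W → L
n=20: reaches L-position 15 → W
n=21: only reaches 14(W), 18(W), 20(W), all W → L
n=22: reaches L-position 11 → W
n=23: only reaches 22(W), which is W → L
n=24: reaches L-position 21 → W
n=25: only reaches 20(W), 24(W), all W → L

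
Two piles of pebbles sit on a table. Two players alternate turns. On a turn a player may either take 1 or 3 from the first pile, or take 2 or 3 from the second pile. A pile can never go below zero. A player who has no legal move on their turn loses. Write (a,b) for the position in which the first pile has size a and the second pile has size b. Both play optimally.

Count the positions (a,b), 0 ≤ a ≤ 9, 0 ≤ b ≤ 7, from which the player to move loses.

Build the W/L table. Terminal = L. A non-terminal position is W if it has a move to some L; otherwise it is L.
Every move lowers a or b (never raises either), so fill the grid row by row in increasing a, and left to right within a row: each cell's successors are then already labelled.
      b=0  b=1  b=2  b=3  b=4  b=5  b=6  b=7
a=0:    L    L    W    W    W    L    L    W
a=1:    W    W    L    L    W    W    W    L
a=2:    L    L    W    W    W    L    L    W
a=3:    W    W    L    L    W    W    W    L
a=4:    L    L    W    W    W    L    L    W
a=5:    W    W    L    L    W    W    W    L
a=6:    L    L    W    W    W    L    L    W
a=7:    W    W    L    L    W    W    W    L
a=8:    L    L    W    W    W    L    L    W
a=9:    W    W    L    L    W    W    W    L
Cells with no legal move (terminal, hence L): (0,0), (0,1).
The remaining L cells, each justified by listing all of its moves:
(0,5): moves to (0,3)(W), (0,2)(W); every one is W ⇒ L
(0,6): moves to (0,4)(W), (0,3)(W); every one is W ⇒ L
(1,2): moves to (0,2)(W), (1,0)(W); every one is W ⇒ L
(1,3): moves to (0,3)(W), (1,1)(W), (1,0)(W); every one is W ⇒ L
(1,7): moves to (0,7)(W), (1,5)(W), (1,4)(W); every one is W ⇒ L
(2,0): the only move is to (1,0)(W), a W ⇒ L
(2,1): the only move is to (1,1)(W), a W ⇒ L
(2,5): moves to (1,5)(W), (2,3)(W), (2,2)(W); every one is W ⇒ L
(2,6): moves to (1,6)(W), (2,4)(W), (2,3)(W); every one is W ⇒ L
(3,2): moves to (2,2)(W), (0,2)(W), (3,0)(W); every one is W ⇒ L
(3,3): moves to (2,3)(W), (0,3)(W), (3,1)(W), (3,0)(W); every one is W ⇒ L
(3,7): moves to (2,7)(W), (0,7)(W), (3,5)(W), (3,4)(W); every one is W ⇒ L
(4,0): moves to (3,0)(W), (1,0)(W); every one is W ⇒ L
(4,1): moves to (3,1)(W), (1,1)(W); every one is W ⇒ L
(4,5): moves to (3,5)(W), (1,5)(W), (4,3)(W), (4,2)(W); every one is W ⇒ L
(4,6): moves to (3,6)(W), (1,6)(W), (4,4)(W), (4,3)(W); every one is W ⇒ L
(5,2): moves to (4,2)(W), (2,2)(W), (5,0)(W); every one is W ⇒ L
(5,3): moves to (4,3)(W), (2,3)(W), (5,1)(W), (5,0)(W); every one is W ⇒ L
(5,7): moves to (4,7)(W), (2,7)(W), (5,5)(W), (5,4)(W); every one is W ⇒ L
(6,0): moves to (5,0)(W), (3,0)(W); every one is W ⇒ L
(6,1): moves to (5,1)(W), (3,1)(W); every one is W ⇒ L
(6,5): moves to (5,5)(W), (3,5)(W), (6,3)(W), (6,2)(W); every one is W ⇒ L
(6,6): moves to (5,6)(W), (3,6)(W), (6,4)(W), (6,3)(W); every one is W ⇒ L
(7,2): moves to (6,2)(W), (4,2)(W), (7,0)(W); every one is W ⇒ L
(7,3): moves to (6,3)(W), (4,3)(W), (7,1)(W), (7,0)(W); every one is W ⇒ L
(7,7): moves to (6,7)(W), (4,7)(W), (7,5)(W), (7,4)(W); every one is W ⇒ L
(8,0): moves to (7,0)(W), (5,0)(W); every one is W ⇒ L
(8,1): moves to (7,1)(W), (5,1)(W); every one is W ⇒ L
(8,5): moves to (7,5)(W), (5,5)(W), (8,3)(W), (8,2)(W); every one is W ⇒ L
(8,6): moves to (7,6)(W), (5,6)(W), (8,4)(W), (8,3)(W); every one is W ⇒ L
(9,2): moves to (8,2)(W), (6,2)(W), (9,0)(W); every one is W ⇒ L
(9,3): moves to (8,3)(W), (6,3)(W), (9,1)(W), (9,0)(W); every one is W ⇒ L
(9,7): moves to (8,7)(W), (6,7)(W), (9,5)(W), (9,4)(W); every one is W ⇒ L
Every other cell has at least one move into one of the L cells above, so it is W.
L cells per row: a=0: 4, a=1: 3, a=2: 4, a=3: 3, a=4: 4, a=5: 3, a=6: 4, a=7: 3, a=8: 4, a=9: 3; total 35.

35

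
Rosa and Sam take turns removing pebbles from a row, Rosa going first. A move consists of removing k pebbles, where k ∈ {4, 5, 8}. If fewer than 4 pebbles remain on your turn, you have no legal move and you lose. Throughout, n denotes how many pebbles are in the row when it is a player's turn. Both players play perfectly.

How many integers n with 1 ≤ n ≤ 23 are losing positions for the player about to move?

7

Work bottom-up. With no move the player to move loses. Otherwise the position is W if at least one move leads to an L position for the opponent, and L if every move leads to a W.
n=0: no move → L
n=1: no move → L
n=2: no move → L
n=3: no move → L
n=4: reaches L-position 0 → W
n=5: reaches L-position 1 → W
n=6: reaches L-position 2 → W
n=7: reaches L-position 3 → W
n=8: reaches L-position 3 → W
n=9: reaches L-position 1 → W
n=10: reaches L-position 2 → W
n=11: reaches L-position 3 → W
n=12: only reaches 8(W), 7(W), 4(W), all W → L
n=13: only reaches 9(W), 8(W), 5(W), all W → L
n=14: only reaches 10(W), 9(W), 6(W), all W → L
n=15: only reaches 11(W), 10(W), 7(W), all W → L
n=16: reaches L-position 12 → W
n=17: reaches L-position 13 → W
n=18: reaches L-position 14 → W
n=19: reaches L-position 15 → W
n=20: reaches L-position 15 → W
n=21: reaches L-position 13 → W
n=22: reaches L-position 14 → W
n=23: reaches L-position 15 → W
L entries with 1 ≤ n ≤ 23 (n=0 is outside the asked range and is not counted): n = 1, 2, 3, 12, 13, 14, 15; that makes 7.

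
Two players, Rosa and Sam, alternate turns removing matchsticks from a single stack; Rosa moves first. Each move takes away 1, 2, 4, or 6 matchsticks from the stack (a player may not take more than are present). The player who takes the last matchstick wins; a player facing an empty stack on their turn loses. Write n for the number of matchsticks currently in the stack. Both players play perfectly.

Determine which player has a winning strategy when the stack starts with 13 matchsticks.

Work bottom-up. With no move the player to move loses. Otherwise the position is W if at least one move leads to an L position for the opponent, and L if every move leads to a W.
n=0: no move → L
n=1: can move to 0, which is L ⇒ W
n=2: can move to 0, which is L ⇒ W
n=3: moves to 2(W), 1(W); every one is W ⇒ L
n=4: can move to 3, which is L ⇒ W
n=5: can move to 3, which is L ⇒ W
n=6: can move to 0, which is L ⇒ W
n=7: can move to 3, which is L ⇒ W
n=8: moves to 7(W), 6(W), 4(W), 2(W); every one is W ⇒ L
n=9: can move to 8, which is L ⇒ W
n=10: can move to 8, which is L ⇒ W
n=11: moves to 10(W), 9(W), 7(W), 5(W); every one is W ⇒ L
n=12: can move to 11, which is L ⇒ W
n=13: can move to 11, which is L ⇒ W
From 13 Rosa can remove 2, leaving 11, reaching an L position.

Rosa wins.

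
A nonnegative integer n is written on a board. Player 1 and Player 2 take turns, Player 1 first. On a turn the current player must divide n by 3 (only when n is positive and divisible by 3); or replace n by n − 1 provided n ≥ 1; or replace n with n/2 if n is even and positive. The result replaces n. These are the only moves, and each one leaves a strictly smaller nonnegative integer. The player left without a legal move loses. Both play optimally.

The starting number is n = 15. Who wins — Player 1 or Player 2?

Player 1 wins.

Build the W/L table. Terminal = L. A non-terminal position is W if it has a move to some L; otherwise it is L.
n=0: no move → L
n=1: reaches L-position 0 → W
n=2: only reaches 1(W), which is W → L
n=3: reaches L-position 2 → W
n=4: reaches L-position 2 → W
n=5: only reaches 4(W), which is W → L
n=6: reaches L-position 2 → W
n=7: only reaches 6(W), which is W → L
n=8: reaches L-position 7 → W
n=9: only reaches 3(W), 8(W), all W → L
n=10: reaches L-position 5 → W
n=11: only reaches 10(W), which is W → L
n=12: reaches L-position 11 → W
n=13: only reaches 12(W), which is W → L
n=14: reaches L-position 7 → W
n=15: reaches L-position 5 → W
The starting position 15 is W: Player 1 should move to 5, handing over an L position.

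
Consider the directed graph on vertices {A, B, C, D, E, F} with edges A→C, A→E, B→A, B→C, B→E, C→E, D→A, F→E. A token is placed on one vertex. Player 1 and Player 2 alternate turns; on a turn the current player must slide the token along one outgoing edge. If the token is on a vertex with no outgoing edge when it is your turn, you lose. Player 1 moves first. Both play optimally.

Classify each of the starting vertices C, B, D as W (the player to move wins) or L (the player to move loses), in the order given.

C: W, B: W, D: L

Label each position W (a win for the player to move) or L (a loss). A position with no legal move is L; any other position is W exactly when some move reaches an L, and L when every move reaches a W.
Every edge goes from a vertex to one that appears earlier in the order E, C, A, B, F, D, so processing vertices in that order labels each vertex after all of its successors.
E: no outgoing edge → L
C: →E(L), so W
A: →E(L), so W
B: →E(L), so W
F: →E(L), so W
D: →A(W) only, which is W, so L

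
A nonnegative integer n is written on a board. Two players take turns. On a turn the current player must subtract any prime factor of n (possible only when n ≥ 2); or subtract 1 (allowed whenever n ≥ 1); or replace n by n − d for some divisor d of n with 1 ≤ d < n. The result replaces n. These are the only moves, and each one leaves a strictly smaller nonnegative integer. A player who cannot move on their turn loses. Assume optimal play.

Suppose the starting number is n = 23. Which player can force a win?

Label each position W (a win for the player to move) or L (a loss). A position with no legal move is L; any other position is W exactly when some move reaches an L, and L when every move reaches a W.
n=0: no move → L
n=1: →0(L), so W
n=2: →0(L), so W
n=3: →0(L), so W
n=4: →2(W), 3(W) — all W, so L
n=5: →0(L), so W
n=6: →4(L), so W
n=7: →0(L), so W
n=8: →4(L), so W
n=9: →6(W), 8(W) — all W, so L
n=10: →9(L), so W
n=11: →0(L), so W
n=12: →9(L), so W
n=13: →0(L), so W
n=14: →7(W), 12(W), 13(W) — all W, so L
n=15: →14(L), so W
n=16: →14(L), so W
n=17: →0(L), so W
n=18: →9(L), so W
n=19: →0(L), so W
n=20: →10(W), 15(W), 16(W), 18(W), 19(W) — all W, so L
n=21: →14(L), so W
n=22: →20(L), so W
n=23: →0(L), so W
The starting position 23 is W: the player to move should move to 0, handing over an L position.

The first player wins.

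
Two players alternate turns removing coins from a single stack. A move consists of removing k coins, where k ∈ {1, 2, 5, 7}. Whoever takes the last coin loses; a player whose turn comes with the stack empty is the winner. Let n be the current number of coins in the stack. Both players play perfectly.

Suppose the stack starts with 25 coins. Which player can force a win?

The second player wins.

Classify positions by backward induction: terminal positions (no move available) are W. From any other position, the mover wins iff some move reaches an L.
n=0: no move; the opponent has just taken the last coin and therefore loses → W
n=1: only reaches 0(W), which is W → L
n=2: reaches L-position 1 → W
n=3: reaches L-position 1 → W
n=4: only reaches 3(W), 2(W), all W → L
n=5: reaches L-position 4 → W
n=6: reaches L-position 4 → W
n=7: only reaches 6(W), 5(W), 2(W), 0(W), all W → L
n=8: reaches L-position 7 → W
n=9: reaches L-position 7 → W
n=10: only reaches 9(W), 8(W), 5(W), 3(W), all W → L
n=11: reaches L-position 10 → W
n=12: reaches L-position 10 → W
n=13: only reaches 12(W), 11(W), 8(W), 6(W), all W → L
n=14: reaches L-position 13 → W
n=15: reaches L-position 13 → W
n=16: only reaches 15(W), 14(W), 11(W), 9(W), all W → L
n=17: reaches L-position 16 → W
n=18: reaches L-position 16 → W
n=19: only reaches 18(W), 17(W), 14(W), 12(W), all W → L
n=20: reaches L-position 19 → W
n=21: reaches L-position 19 → W
n=22: only reaches 21(W), 20(W), 17(W), 15(W), all W → L
n=23: reaches L-position 22 → W
n=24: reaches L-position 22 → W
n=25: only reaches 24(W), 23(W), 20(W), 18(W), all W → L
Every move from 25 reaches a W position, so the mover loses.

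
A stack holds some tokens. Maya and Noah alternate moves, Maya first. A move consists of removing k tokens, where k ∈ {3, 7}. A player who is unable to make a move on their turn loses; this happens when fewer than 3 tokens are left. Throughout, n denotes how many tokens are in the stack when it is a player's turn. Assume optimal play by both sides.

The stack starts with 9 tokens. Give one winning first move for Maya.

Remove 3, leaving 6.

Classify positions by backward induction: terminal positions (no move available) are L. From any other position, the mover wins iff some move reaches an L.
n=0: no move → L
n=1: no move → L
n=2: no move → L
n=3: reaches L-position 0 → W
n=4: reaches L-position 1 → W
n=5: reaches L-position 2 → W
n=6: only reaches 3(W), which is W → L
n=7: reaches L-position 0 → W
n=8: reaches L-position 1 → W
n=9: reaches L-position 6 → W
From 9, the L positions reachable in one move are: 6, 2. Any move reaching one of these is winning.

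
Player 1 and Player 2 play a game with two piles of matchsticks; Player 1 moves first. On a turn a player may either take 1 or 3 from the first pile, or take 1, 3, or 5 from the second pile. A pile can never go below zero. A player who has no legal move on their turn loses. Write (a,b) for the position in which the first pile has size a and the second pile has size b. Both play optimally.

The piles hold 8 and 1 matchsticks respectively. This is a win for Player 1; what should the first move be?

Classify positions by backward induction: terminal positions (no move available) are L. From any other position, the mover wins iff some move reaches an L.
No move ever increases a pile, so every position that can arise here has a ≤ 8 and b ≤ 1; it is enough to label the cells with 0 ≤ a ≤ 8 and 0 ≤ b ≤ 1.
Every move lowers a or b (never raises either), so fill the grid row by row in increasing a, and left to right within a row: each cell's successors are then already labelled.
      b=0  b=1
a=0:    L    W
a=1:    W    L
a=2:    L    W
a=3:    W    L
a=4:    L    W
a=5:    W    L
a=6:    L    W
a=7:    W    L
a=8:    L    W
Cells with no legal move (terminal, hence L): (0,0).
The remaining L cells, each justified by listing all of its moves:
(1,1): →(0,1)(W), (1,0)(W) — all W, so L
(2,0): →(1,0)(W) only, which is W, so L
(3,1): →(2,1)(W), (0,1)(W), (3,0)(W) — all W, so L
(4,0): →(3,0)(W), (1,0)(W) — all W, so L
(5,1): →(4,1)(W), (2,1)(W), (5,0)(W) — all W, so L
(6,0): →(5,0)(W), (3,0)(W) — all W, so L
(7,1): →(6,1)(W), (4,1)(W), (7,0)(W) — all W, so L
(8,0): →(7,0)(W), (5,0)(W) — all W, so L
Every other cell has at least one move into one of the L cells above, so it is W.
From (8,1), the L positions reachable in one move are: (7,1), (5,1), (8,0). Any move reaching one of these is winning.

Move to (7,1).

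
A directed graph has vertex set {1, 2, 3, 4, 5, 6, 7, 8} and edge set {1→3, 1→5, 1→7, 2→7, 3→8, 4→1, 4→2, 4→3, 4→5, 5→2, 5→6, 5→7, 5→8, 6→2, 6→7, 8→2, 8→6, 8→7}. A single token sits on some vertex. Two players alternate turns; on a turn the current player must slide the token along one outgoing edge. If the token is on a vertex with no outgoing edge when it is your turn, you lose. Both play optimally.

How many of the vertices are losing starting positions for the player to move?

Positions with no move are L. A position that does have a move is losing for the player to move precisely when every available move leads to a winning position for the opponent. Fill in the labels:
Every edge goes from a vertex to one that appears earlier in the order 7, 2, 6, 8, 5, 3, 1, 4, so processing vertices in that order labels each vertex after all of its successors.
7: no outgoing edge → L
2: W (go to 7, an L position)
6: W (go to 7, an L position)
8: W (go to 7, an L position)
5: W (go to 7, an L position)
3: L (sole option 8(W) is W)
1: W (go to 3, an L position)
4: W (go to 3, an L position)
The L vertices are 3, 7; that is 2 in all.

2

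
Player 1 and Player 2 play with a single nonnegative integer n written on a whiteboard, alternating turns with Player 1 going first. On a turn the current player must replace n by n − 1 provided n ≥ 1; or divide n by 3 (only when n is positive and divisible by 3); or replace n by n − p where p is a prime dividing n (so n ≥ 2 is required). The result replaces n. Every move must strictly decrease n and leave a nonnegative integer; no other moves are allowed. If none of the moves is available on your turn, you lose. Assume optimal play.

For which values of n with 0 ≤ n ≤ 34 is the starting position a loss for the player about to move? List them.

0, 4, 8, 14, 18, 22, 25, 27, 32

Compute win/loss labels from the base case upward. A position with no move is L. Any other position is W if it can reach an L in one move, else L.
n=0: no move → L
n=1: can move to 0, which is L ⇒ W
n=2: can move to 0, which is L ⇒ W
n=3: can move to 0, which is L ⇒ W
n=4: moves to 2(W), 3(W); every one is W ⇒ L
n=5: can move to 0, which is L ⇒ W
n=6: can move to 4, which is L ⇒ W
n=7: can move to 0, which is L ⇒ W
n=8: moves to 6(W), 7(W); every one is W ⇒ L
n=9: can move to 8, which is L ⇒ W
n=10: can move to 8, which is L ⇒ W
n=11: can move to 0, which is L ⇒ W
n=12: can move to 4, which is L ⇒ W
n=13: can move to 0, which is L ⇒ W
n=14: moves to 7(W), 12(W), 13(W); every one is W ⇒ L
n=15: can move to 14, which is L ⇒ W
n=16: can move to 14, which is L ⇒ W
n=17: can move to 0, which is L ⇒ W
n=18: moves to 6(W), 15(W), 16(W), 17(W); every one is W ⇒ L
n=19: can move to 0, which is L ⇒ W
n=20: can move to 18, which is L ⇒ W
n=21: can move to 14, which is L ⇒ W
n=22: moves to 11(W), 20(W), 21(W); every one is W ⇒ L
n=23: can move to 0, which is L ⇒ W
n=24: can move to 8, which is L ⇒ W
n=25: moves to 20(W), 24(W); every one is W ⇒ L
n=26: can move to 25, which is L ⇒ W
n=27: moves to 9(W), 24(W), 26(W); every one is W ⇒ L
n=28: can move to 27, which is L ⇒ W
n=29: can move to 0, which is L ⇒ W
n=30: can move to 25, which is L ⇒ W
n=31: can move to 0, which is L ⇒ W
n=32: moves to 30(W), 31(W); every one is W ⇒ L
n=33: can move to 22, which is L ⇒ W
n=34: can move to 32, which is L ⇒ W
The losing starting values of n are exactly the entries labelled L in this table (9 of them).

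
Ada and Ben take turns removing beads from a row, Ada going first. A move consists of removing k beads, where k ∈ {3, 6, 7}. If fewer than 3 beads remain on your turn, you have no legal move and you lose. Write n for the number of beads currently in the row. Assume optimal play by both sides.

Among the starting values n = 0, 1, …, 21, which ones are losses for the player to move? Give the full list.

Positions with no move are L. A position that does have a move is losing for the player to move precisely when every available move leads to a winning position for the opponent. Fill in the labels:
n=0: no move → L
n=1: no move → L
n=2: no move → L
n=3: can move to 0, which is L ⇒ W
n=4: can move to 1, which is L ⇒ W
n=5: can move to 2, which is L ⇒ W
n=6: can move to 0, which is L ⇒ W
n=7: can move to 1, which is L ⇒ W
n=8: can move to 2, which is L ⇒ W
n=9: can move to 2, which is L ⇒ W
n=10: moves to 7(W), 4(W), 3(W); every one is W ⇒ L
n=11: moves to 8(W), 5(W), 4(W); every one is W ⇒ L
n=12: moves to 9(W), 6(W), 5(W); every one is W ⇒ L
n=13: can move to 10, which is L ⇒ W
n=14: can move to 11, which is L ⇒ W
n=15: can move to 12, which is L ⇒ W
n=16: can move to 10, which is L ⇒ W
n=17: can move to 11, which is L ⇒ W
n=18: can move to 12, which is L ⇒ W
n=19: can move to 12, which is L ⇒ W
n=20: moves to 17(W), 14(W), 13(W); every one is W ⇒ L
n=21: moves to 18(W), 15(W), 14(W); every one is W ⇒ L
The losing starting values of n are exactly the entries labelled L in this table (8 of them).

0, 1, 2, 10, 11, 12, 20, 21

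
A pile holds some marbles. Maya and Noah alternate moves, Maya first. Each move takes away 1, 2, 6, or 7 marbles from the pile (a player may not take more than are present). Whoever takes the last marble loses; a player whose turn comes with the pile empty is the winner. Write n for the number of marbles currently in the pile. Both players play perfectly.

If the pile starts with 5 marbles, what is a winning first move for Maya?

Remove 1, leaving 4.

Positions with no move are W. A position that does have a move is losing for the player to move precisely when every available move leads to a winning position for the opponent. Fill in the labels:
n=0: no move; the opponent has just taken the last marble and therefore loses → W
n=1: L (sole option 0(W) is W)
n=2: W (go to 1, an L position)
n=3: W (go to 1, an L position)
n=4: L (options 3(W), 2(W) are all W)
n=5: W (go to 4, an L position)
From 5, the L positions reachable in one move are: 4.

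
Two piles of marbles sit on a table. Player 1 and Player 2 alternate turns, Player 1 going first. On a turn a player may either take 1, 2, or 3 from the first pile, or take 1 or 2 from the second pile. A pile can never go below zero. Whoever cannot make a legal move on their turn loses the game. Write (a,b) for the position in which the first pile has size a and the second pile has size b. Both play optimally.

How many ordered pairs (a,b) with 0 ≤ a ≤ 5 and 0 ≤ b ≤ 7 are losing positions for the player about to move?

Build the W/L table. Terminal = L. A non-terminal position is W if it has a move to some L; otherwise it is L.
Every move lowers a or b (never raises either), so fill the grid row by row in increasing a, and left to right within a row: each cell's successors are then already labelled.
      b=0  b=1  b=2  b=3  b=4  b=5  b=6  b=7
a=0:    L    W    W    L    W    W    L    W
a=1:    W    L    W    W    L    W    W    L
a=2:    W    W    L    W    W    L    W    W
a=3:    W    W    W    W    W    W    W    W
a=4:    L    W    W    L    W    W    L    W
a=5:    W    L    W    W    L    W    W    L
Cells with no legal move (terminal, hence L): (0,0).
The remaining L cells, each justified by listing all of its moves:
(0,3): only reaches (0,2)(W), (0,1)(W), all W → L
(0,6): only reaches (0,5)(W), (0,4)(W), all W → L
(1,1): only reaches (0,1)(W), (1,0)(W), all W → L
(1,4): only reaches (0,4)(W), (1,3)(W), (1,2)(W), all W → L
(1,7): only reaches (0,7)(W), (1,6)(W), (1,5)(W), all W → L
(2,2): only reaches (1,2)(W), (0,2)(W), (2,1)(W), (2,0)(W), all W → L
(2,5): only reaches (1,5)(W), (0,5)(W), (2,4)(W), (2,3)(W), all W → L
(4,0): only reaches (3,0)(W), (2,0)(W), (1,0)(W), all W → L
(4,3): only reaches (3,3)(W), (2,3)(W), (1,3)(W), (4,2)(W), (4,1)(W), all W → L
(4,6): only reaches (3,6)(W), (2,6)(W), (1,6)(W), (4,5)(W), (4,4)(W), all W → L
(5,1): only reaches (4,1)(W), (3,1)(W), (2,1)(W), (5,0)(W), all W → L
(5,4): only reaches (4,4)(W), (3,4)(W), (2,4)(W), (5,3)(W), (5,2)(W), all W → L
(5,7): only reaches (4,7)(W), (3,7)(W), (2,7)(W), (5,6)(W), (5,5)(W), all W → L
Every other cell has at least one move into one of the L cells above, so it is W.
L cells per row: a=0: 3, a=1: 3, a=2: 2, a=3: 0, a=4: 3, a=5: 3; total 14.

14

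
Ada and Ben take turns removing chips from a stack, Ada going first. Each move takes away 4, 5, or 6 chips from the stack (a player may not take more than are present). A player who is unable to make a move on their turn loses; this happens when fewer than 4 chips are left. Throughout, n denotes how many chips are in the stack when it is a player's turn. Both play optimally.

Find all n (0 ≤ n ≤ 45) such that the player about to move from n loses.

Build the W/L table. Terminal = L. A non-terminal position is W if it has a move to some L; otherwise it is L.
n=0: no move → L
n=1: no move → L
n=2: no move → L
n=3: no move → L
n=4: reaches L-position 0 → W
n=5: reaches L-position 1 → W
n=6: reaches L-position 2 → W
n=7: reaches L-position 3 → W
n=8: reaches L-position 3 → W
n=9: reaches L-position 3 → W
n=10: only reaches 6(W), 5(W), 4(W), all W → L
n=11: only reaches 7(W), 6(W), 5(W), all W → L
n=12: only reaches 8(W), 7(W), 6(W), all W → L
n=13: only reaches 9(W), 8(W), 7(W), all W → L
n=14: reaches L-position 10 → W
n=15: reaches L-position 11 → W
n=16: reaches L-position 12 → W
n=17: reaches L-position 13 → W
n=18: reaches L-position 13 → W
n=19: reaches L-position 13 → W
n=20: only reaches 16(W), 15(W), 14(W), all W → L
n=21: only reaches 17(W), 16(W), 15(W), all W → L
n=22: only reaches 18(W), 17(W), 16(W), all W → L
n=23: only reaches 19(W), 18(W), 17(W), all W → L
n=24: reaches L-position 20 → W
n=25: reaches L-position 21 → W
n=26: reaches L-position 22 → W
n=27: reaches L-position 23 → W
n=28: reaches L-position 23 → W
n=29: reaches L-position 23 → W
n=30: only reaches 26(W), 25(W), 24(W), all W → L
n=31: only reaches 27(W), 26(W), 25(W), all W → L
n=32: only reaches 28(W), 27(W), 26(W), all W → L
n=33: only reaches 29(W), 28(W), 27(W), all W → L
n=34: reaches L-position 30 → W
n=35: reaches L-position 31 → W
n=36: reaches L-position 32 → W
n=37: reaches L-position 33 → W
n=38: reaches L-position 33 → W
n=39: reaches L-position 33 → W
n=40: only reaches 36(W), 35(W), 34(W), all W → L
n=41: only reaches 37(W), 36(W), 35(W), all W → L
n=42: only reaches 38(W), 37(W), 36(W), all W → L
n=43: only reaches 39(W), 38(W), 37(W), all W → L
n=44: reaches L-position 40 → W
n=45: reaches L-position 41 → W
Reading off the rows marked L gives the requested list; there are 20 such values of n.

0, 1, 2, 3, 10, 11, 12, 13, 20, 21, 22, 23, 30, 31, 32, 33, 40, 41, 42, 43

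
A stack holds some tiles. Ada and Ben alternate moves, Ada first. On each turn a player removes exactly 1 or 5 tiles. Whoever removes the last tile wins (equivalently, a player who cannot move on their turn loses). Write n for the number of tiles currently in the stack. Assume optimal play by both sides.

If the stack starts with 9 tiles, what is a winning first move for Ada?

Remove 1, leaving 8.

Positions with no move are L. A position that does have a move is losing for the player to move precisely when every available move leads to a winning position for the opponent. Fill in the labels:
n=0: no move → L
n=1: reaches L-position 0 → W
n=2: only reaches 1(W), which is W → L
n=3: reaches L-position 2 → W
n=4: only reaches 3(W), which is W → L
n=5: reaches L-position 4 → W
n=6: only reaches 5(W), 1(W), all W → L
n=7: reaches L-position 6 → W
n=8: only reaches 7(W), 3(W), all W → L
n=9: reaches L-position 8 → W
From 9, the L positions reachable in one move are: 8, 4. Any move reaching one of these is winning.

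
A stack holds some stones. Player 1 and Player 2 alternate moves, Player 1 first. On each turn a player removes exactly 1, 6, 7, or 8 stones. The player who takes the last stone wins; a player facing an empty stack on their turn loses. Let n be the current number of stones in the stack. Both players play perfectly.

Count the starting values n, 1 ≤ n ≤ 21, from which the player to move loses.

Label each position W (a win for the player to move) or L (a loss). A position with no legal move is L; any other position is W exactly when some move reaches an L, and L when every move reaches a W.
n=0: no move → L
n=1: reaches L-position 0 → W
n=2: only reaches 1(W), which is W → L
n=3: reaches L-position 2 → W
n=4: only reaches 3(W), which is W → L
n=5: reaches L-position 4 → W
n=6: reaches L-position 0 → W
n=7: reaches L-position 0 → W
n=8: reaches L-position 2 → W
n=9: reaches L-position 2 → W
n=10: reaches L-position 4 → W
n=11: reaches L-position 4 → W
n=12: reaches L-position 4 → W
n=13: only reaches 12(W), 7(W), 6(W), 5(W), all W → L
n=14: reaches L-position 13 → W
n=15: only reaches 14(W), 9(W), 8(W), 7(W), all W → L
n=16: reaches L-position 15 → W
n=17: only reaches 16(W), 11(W), 10(W), 9(W), all W → L
n=18: reaches L-position 17 → W
n=19: reaches L-position 13 → W
n=20: reaches L-position 13 → W
n=21: reaches L-position 15 → W
L entries with 1 ≤ n ≤ 21 (n=0 is outside the asked range and is not counted): n = 2, 4, 13, 15, 17; that makes 5.

5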